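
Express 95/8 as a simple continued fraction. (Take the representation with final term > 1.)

95 = 11*8 + 7
8 = 1*7 + 1
7 = 7*1 + 0  (stop)
So 95/8 = [11; 1, 7].

[11; 1, 7]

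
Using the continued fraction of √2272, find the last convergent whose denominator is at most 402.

√2272 = [47; 1, 1, 1, 94, …] (period length 4).
Convergents:
  p_0/q_0 = 47/1
  p_1/q_1 = 48/1
  p_2/q_2 = 95/2
  p_3/q_3 = 143/3
  p_4/q_4 = 13537/284
  p_5/q_5 = 13680/287
  p_6/q_6 = 27217/571
q_5 = 287 ≤ 402 < 571 = q_6, so the answer is 13680/287.

13680/287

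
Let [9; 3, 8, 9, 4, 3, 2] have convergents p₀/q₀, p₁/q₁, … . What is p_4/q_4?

Using pₖ = aₖpₖ₋₁ + pₖ₋₂, qₖ = aₖqₖ₋₁ + qₖ₋₂ (with p₋₁=1, p₋₂=0, q₋₁=0, q₋₂=1):
  k=0: a=9, p=9, q=1
  k=1: a=3, p=28, q=3
  k=2: a=8, p=233, q=25
  k=3: a=9, p=2125, q=228
  k=4: a=4, p=8733, q=937

8733/937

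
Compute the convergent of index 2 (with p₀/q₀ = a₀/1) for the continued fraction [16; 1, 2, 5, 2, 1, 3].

Using pₖ = aₖpₖ₋₁ + pₖ₋₂, qₖ = aₖqₖ₋₁ + qₖ₋₂ (with p₋₁=1, p₋₂=0, q₋₁=0, q₋₂=1):
  k=0: a=16, p=16, q=1
  k=1: a=1, p=17, q=1
  k=2: a=2, p=50, q=3

50/3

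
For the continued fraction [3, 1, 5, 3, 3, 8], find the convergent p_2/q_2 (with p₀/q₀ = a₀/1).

Using pₖ = aₖpₖ₋₁ + pₖ₋₂, qₖ = aₖqₖ₋₁ + qₖ₋₂ (with p₋₁=1, p₋₂=0, q₋₁=0, q₋₂=1):
  k=0: a=3, p=3, q=1
  k=1: a=1, p=4, q=1
  k=2: a=5, p=23, q=6

23/6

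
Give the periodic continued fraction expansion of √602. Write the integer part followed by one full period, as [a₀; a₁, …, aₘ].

a₀ = ⌊√602⌋ = 24.
With m₀=0, d₀=1 and mₖ₊₁ = dₖaₖ − mₖ, dₖ₊₁ = (n − mₖ₊₁²)/dₖ, aₖ₊₁ = ⌊(a₀+mₖ₊₁)/dₖ₊₁⌋:
  k=1: m=24, d=26, a=1
  k=2: m=2, d=23, a=1
  k=3: m=21, d=7, a=6
  k=4: m=21, d=23, a=1
  k=5: m=2, d=26, a=1
  k=6: m=24, d=1, a=48
d=1 and a=2a₀=48 at k=6, so the next step gives (m, d) = (24, 26) again — its k=1 value — and the period has length 6.

[24; 1, 1, 6, 1, 1, 48]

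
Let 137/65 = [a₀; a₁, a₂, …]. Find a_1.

137 = 2·65 + 7   →  a_0 = 2
65 = 9·7 + 2   →  a_1 = 9

9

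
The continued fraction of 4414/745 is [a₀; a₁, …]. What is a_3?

4414 = 5·745 + 689   →  a_0 = 5
745 = 1·689 + 56   →  a_1 = 1
689 = 12·56 + 17   →  a_2 = 12
56 = 3·17 + 5   →  a_3 = 3

3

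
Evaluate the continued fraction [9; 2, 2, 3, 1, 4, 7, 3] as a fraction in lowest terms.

Fold from the inside: start with 3/1.
  7 + 1/3 = 22/3
  4 + 3/22 = 91/22
  1 + 22/91 = 113/91
  3 + 91/113 = 430/113
  2 + 113/430 = 973/430
  2 + 430/973 = 2376/973
  9 + 973/2376 = 22357/2376

22357/2376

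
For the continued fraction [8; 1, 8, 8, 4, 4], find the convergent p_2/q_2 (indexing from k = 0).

80/9

Using pₖ = aₖpₖ₋₁ + pₖ₋₂, qₖ = aₖqₖ₋₁ + qₖ₋₂ (with p₋₁=1, p₋₂=0, q₋₁=0, q₋₂=1):
  k=0: a=8, p=8, q=1
  k=1: a=1, p=9, q=1
  k=2: a=8, p=80, q=9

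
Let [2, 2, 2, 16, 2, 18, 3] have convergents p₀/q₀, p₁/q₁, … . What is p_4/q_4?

Using pₖ = aₖpₖ₋₁ + pₖ₋₂, qₖ = aₖqₖ₋₁ + qₖ₋₂ (with p₋₁=1, p₋₂=0, q₋₁=0, q₋₂=1):
  k=0: a=2, p=2, q=1
  k=1: a=2, p=5, q=2
  k=2: a=2, p=12, q=5
  k=3: a=16, p=197, q=82
  k=4: a=2, p=406, q=169

406/169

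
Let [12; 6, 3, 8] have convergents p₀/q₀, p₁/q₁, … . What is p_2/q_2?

Using pₖ = aₖpₖ₋₁ + pₖ₋₂, qₖ = aₖqₖ₋₁ + qₖ₋₂ (with p₋₁=1, p₋₂=0, q₋₁=0, q₋₂=1):
  k=0: a=12, p=12, q=1
  k=1: a=6, p=73, q=6
  k=2: a=3, p=231, q=19

231/19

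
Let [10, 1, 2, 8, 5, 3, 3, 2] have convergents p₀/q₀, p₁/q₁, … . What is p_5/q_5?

Using pₖ = aₖpₖ₋₁ + pₖ₋₂, qₖ = aₖqₖ₋₁ + qₖ₋₂ (with p₋₁=1, p₋₂=0, q₋₁=0, q₋₂=1):
  k=0: a=10, p=10, q=1
  k=1: a=1, p=11, q=1
  k=2: a=2, p=32, q=3
  k=3: a=8, p=267, q=25
  k=4: a=5, p=1367, q=128
  k=5: a=3, p=4368, q=409

4368/409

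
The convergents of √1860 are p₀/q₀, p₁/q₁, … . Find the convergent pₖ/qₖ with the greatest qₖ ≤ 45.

1682/39

√1860 = [43; 7, 1, 4, 1, 7, 86, …] (period length 6).
Convergents:
  p_0/q_0 = 43/1
  p_1/q_1 = 302/7
  p_2/q_2 = 345/8
  p_3/q_3 = 1682/39
  p_4/q_4 = 2027/47
q_3 = 39 ≤ 45 < 47 = q_4, so the answer is 1682/39.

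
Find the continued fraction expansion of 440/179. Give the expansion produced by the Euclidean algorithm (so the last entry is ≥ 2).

440 = 2*179 + 82
179 = 2*82 + 15
82 = 5*15 + 7
15 = 2*7 + 1
7 = 7*1 + 0  (stop)
So 440/179 = [2; 2, 5, 2, 7].

[2; 2, 5, 2, 7]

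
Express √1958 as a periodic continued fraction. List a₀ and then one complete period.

a₀ = ⌊√1958⌋ = 44.
With m₀=0, d₀=1 and mₖ₊₁ = dₖaₖ − mₖ, dₖ₊₁ = (n − mₖ₊₁²)/dₖ, aₖ₊₁ = ⌊(a₀+mₖ₊₁)/dₖ₊₁⌋:
  k=1: m=44, d=22, a=4
  k=2: m=44, d=1, a=88
d=1 and a=2a₀=88 at k=2, so the next step gives (m, d) = (44, 22) again — its k=1 value — and the period has length 2.

[44; 4, 88]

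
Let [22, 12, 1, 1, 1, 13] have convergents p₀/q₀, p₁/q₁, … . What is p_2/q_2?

Using pₖ = aₖpₖ₋₁ + pₖ₋₂, qₖ = aₖqₖ₋₁ + qₖ₋₂ (with p₋₁=1, p₋₂=0, q₋₁=0, q₋₂=1):
  k=0: a=22, p=22, q=1
  k=1: a=12, p=265, q=12
  k=2: a=1, p=287, q=13

287/13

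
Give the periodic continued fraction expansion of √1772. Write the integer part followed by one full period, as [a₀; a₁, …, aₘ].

[42; 10, 1, 1, 20, 1, 1, 10, 84]

a₀ = ⌊√1772⌋ = 42.
With m₀=0, d₀=1 and mₖ₊₁ = dₖaₖ − mₖ, dₖ₊₁ = (n − mₖ₊₁²)/dₖ, aₖ₊₁ = ⌊(a₀+mₖ₊₁)/dₖ₊₁⌋:
  k=1: m=42, d=8, a=10
  k=2: m=38, d=41, a=1
  k=3: m=3, d=43, a=1
  k=4: m=40, d=4, a=20
  k=5: m=40, d=43, a=1
  k=6: m=3, d=41, a=1
  k=7: m=38, d=8, a=10
  k=8: m=42, d=1, a=84
d=1 and a=2a₀=84 at k=8, so the next step gives (m, d) = (42, 8) again — its k=1 value — and the period has length 8.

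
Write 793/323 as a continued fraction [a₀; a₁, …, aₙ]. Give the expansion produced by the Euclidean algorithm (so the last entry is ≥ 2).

[2; 2, 5, 14, 2]

793 = 2·323 + 147
323 = 2·147 + 29
147 = 5·29 + 2
29 = 14·2 + 1
2 = 2·1 + 0  (stop)
So 793/323 = [2; 2, 5, 14, 2].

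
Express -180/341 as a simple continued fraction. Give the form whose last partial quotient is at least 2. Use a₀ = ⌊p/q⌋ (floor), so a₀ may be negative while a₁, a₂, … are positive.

[-1; 2, 8, 2, 9]

-180 = -1·341 + 161
341 = 2·161 + 19
161 = 8·19 + 9
19 = 2·9 + 1
9 = 9·1 + 0  (stop)
So -180/341 = [-1; 2, 8, 2, 9].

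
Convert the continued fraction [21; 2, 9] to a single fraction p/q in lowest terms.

Using pₖ = aₖpₖ₋₁ + pₖ₋₂ and qₖ = aₖqₖ₋₁ + qₖ₋₂:
  k=0: a=21, p=21, q=1
  k=1: a=2, p=43, q=2
  k=2: a=9, p=408, q=19

408/19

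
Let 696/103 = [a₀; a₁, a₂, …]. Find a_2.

3

696 = 6·103 + 78   →  a_0 = 6
103 = 1·78 + 25   →  a_1 = 1
78 = 3·25 + 3   →  a_2 = 3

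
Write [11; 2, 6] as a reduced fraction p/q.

149/13

Using pₖ = aₖpₖ₋₁ + pₖ₋₂ and qₖ = aₖqₖ₋₁ + qₖ₋₂:
  k=0: a=11, p=11, q=1
  k=1: a=2, p=23, q=2
  k=2: a=6, p=149, q=13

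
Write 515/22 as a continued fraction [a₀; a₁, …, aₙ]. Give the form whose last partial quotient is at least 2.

[23; 2, 2, 4]

515 = 23×22 + 9
22 = 2×9 + 4
9 = 2×4 + 1
4 = 4×1 + 0  (stop)
So 515/22 = [23; 2, 2, 4].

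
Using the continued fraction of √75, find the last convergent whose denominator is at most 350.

√75 = [8; 1, 1, 1, 16, …] (period length 4).
Convergents:
  p_0/q_0 = 8/1
  p_1/q_1 = 9/1
  p_2/q_2 = 17/2
  p_3/q_3 = 26/3
  p_4/q_4 = 433/50
  p_5/q_5 = 459/53
  p_6/q_6 = 892/103
  p_7/q_7 = 1351/156
  p_8/q_8 = 22508/2599
q_7 = 156 ≤ 350 < 2599 = q_8, so the answer is 1351/156.

1351/156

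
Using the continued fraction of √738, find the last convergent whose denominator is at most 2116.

53137/1956

√738 = [27; 6, 54, …] (period length 2).
Convergents:
  p_0/q_0 = 27/1
  p_1/q_1 = 163/6
  p_2/q_2 = 8829/325
  p_3/q_3 = 53137/1956
  p_4/q_4 = 2878227/105949
q_3 = 1956 ≤ 2116 < 105949 = q_4, so the answer is 53137/1956.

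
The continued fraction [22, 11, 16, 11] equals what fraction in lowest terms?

Fold from the inside: start with 11/1.
  16 + 1/11 = 177/11
  11 + 11/177 = 1958/177
  22 + 177/1958 = 43253/1958

43253/1958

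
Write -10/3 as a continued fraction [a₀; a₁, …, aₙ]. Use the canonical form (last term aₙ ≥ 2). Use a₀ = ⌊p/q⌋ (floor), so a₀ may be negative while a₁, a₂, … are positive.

-10 = -4·3 + 2
3 = 1·2 + 1
2 = 2·1 + 0  (stop)
So -10/3 = [-4; 1, 2].

[-4; 1, 2]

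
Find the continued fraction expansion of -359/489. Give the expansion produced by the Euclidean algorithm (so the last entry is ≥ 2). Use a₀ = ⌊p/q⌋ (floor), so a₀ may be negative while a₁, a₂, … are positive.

-359 = -1*489 + 130
489 = 3*130 + 99
130 = 1*99 + 31
99 = 3*31 + 6
31 = 5*6 + 1
6 = 6*1 + 0  (stop)
So -359/489 = [-1; 3, 1, 3, 5, 6].

[-1; 3, 1, 3, 5, 6]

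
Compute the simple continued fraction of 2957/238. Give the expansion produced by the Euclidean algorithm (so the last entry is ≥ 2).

2957 = 12×238 + 101
238 = 2×101 + 36
101 = 2×36 + 29
36 = 1×29 + 7
29 = 4×7 + 1
7 = 7×1 + 0  (stop)
So 2957/238 = [12; 2, 2, 1, 4, 7].

[12; 2, 2, 1, 4, 7]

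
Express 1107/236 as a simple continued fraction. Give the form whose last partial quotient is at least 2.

[4; 1, 2, 4, 3, 2, 2]

1107 = 4×236 + 163
236 = 1×163 + 73
163 = 2×73 + 17
73 = 4×17 + 5
17 = 3×5 + 2
5 = 2×2 + 1
2 = 2×1 + 0  (stop)
So 1107/236 = [4; 1, 2, 4, 3, 2, 2].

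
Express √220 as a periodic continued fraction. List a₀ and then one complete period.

[14; 1, 4, 1, 28]

a₀ = ⌊√220⌋ = 14.
With m₀=0, d₀=1 and mₖ₊₁ = dₖaₖ − mₖ, dₖ₊₁ = (n − mₖ₊₁²)/dₖ, aₖ₊₁ = ⌊(a₀+mₖ₊₁)/dₖ₊₁⌋:
  k=1: m=14, d=24, a=1
  k=2: m=10, d=5, a=4
  k=3: m=10, d=24, a=1
  k=4: m=14, d=1, a=28
d=1 and a=2a₀=28 at k=4, so the next step gives (m, d) = (14, 24) again — its k=1 value — and the period has length 4.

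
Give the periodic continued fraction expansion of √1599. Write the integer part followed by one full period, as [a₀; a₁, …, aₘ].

a₀ = ⌊√1599⌋ = 39.
With m₀=0, d₀=1 and mₖ₊₁ = dₖaₖ − mₖ, dₖ₊₁ = (n − mₖ₊₁²)/dₖ, aₖ₊₁ = ⌊(a₀+mₖ₊₁)/dₖ₊₁⌋:
  k=1: m=39, d=78, a=1
  k=2: m=39, d=1, a=78
d=1 and a=2a₀=78 at k=2, so the next step gives (m, d) = (39, 78) again — its k=1 value — and the period has length 2.

[39; 1, 78]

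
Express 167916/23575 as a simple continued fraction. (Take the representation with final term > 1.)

167916 = 7*23575 + 2891
23575 = 8*2891 + 447
2891 = 6*447 + 209
447 = 2*209 + 29
209 = 7*29 + 6
29 = 4*6 + 5
6 = 1*5 + 1
5 = 5*1 + 0  (stop)
So 167916/23575 = [7; 8, 6, 2, 7, 4, 1, 5].

[7; 8, 6, 2, 7, 4, 1, 5]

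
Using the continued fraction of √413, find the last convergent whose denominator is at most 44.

630/31

√413 = [20; 3, 9, 1, 4, 1, 9, 3, 40, …] (period length 8).
Convergents:
  p_0/q_0 = 20/1
  p_1/q_1 = 61/3
  p_2/q_2 = 569/28
  p_3/q_3 = 630/31
  p_4/q_4 = 3089/152
q_3 = 31 ≤ 44 < 152 = q_4, so the answer is 630/31.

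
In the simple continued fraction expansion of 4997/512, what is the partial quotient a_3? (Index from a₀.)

6

4997 = 9·512 + 389   →  a_0 = 9
512 = 1·389 + 123   →  a_1 = 1
389 = 3·123 + 20   →  a_2 = 3
123 = 6·20 + 3   →  a_3 = 6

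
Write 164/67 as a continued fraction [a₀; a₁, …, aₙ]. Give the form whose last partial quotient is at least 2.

[2; 2, 4, 3, 2]

164 = 2×67 + 30
67 = 2×30 + 7
30 = 4×7 + 2
7 = 3×2 + 1
2 = 2×1 + 0  (stop)
So 164/67 = [2; 2, 4, 3, 2].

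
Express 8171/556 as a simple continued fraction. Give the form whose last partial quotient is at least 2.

[14; 1, 2, 3, 2, 4, 2, 2]

8171 = 14·556 + 387
556 = 1·387 + 169
387 = 2·169 + 49
169 = 3·49 + 22
49 = 2·22 + 5
22 = 4·5 + 2
5 = 2·2 + 1
2 = 2·1 + 0  (stop)
So 8171/556 = [14; 1, 2, 3, 2, 4, 2, 2].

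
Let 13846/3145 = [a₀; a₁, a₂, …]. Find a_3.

13846 = 4·3145 + 1266   →  a_0 = 4
3145 = 2·1266 + 613   →  a_1 = 2
1266 = 2·613 + 40   →  a_2 = 2
613 = 15·40 + 13   →  a_3 = 15

15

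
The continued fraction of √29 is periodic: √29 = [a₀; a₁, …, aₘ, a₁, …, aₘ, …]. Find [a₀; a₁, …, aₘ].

a₀ = ⌊√29⌋ = 5.

[5; 2, 1, 1, 2, 10]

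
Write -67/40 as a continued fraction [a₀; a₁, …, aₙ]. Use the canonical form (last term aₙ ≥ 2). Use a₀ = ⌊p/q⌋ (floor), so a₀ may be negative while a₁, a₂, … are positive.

[-2; 3, 13]

-67 = -2×40 + 13
40 = 3×13 + 1
13 = 13×1 + 0  (stop)
So -67/40 = [-2; 3, 13].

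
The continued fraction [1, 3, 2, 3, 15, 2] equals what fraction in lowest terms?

979/758

Using pₖ = aₖpₖ₋₁ + pₖ₋₂ and qₖ = aₖqₖ₋₁ + qₖ₋₂:
  k=0: a=1, p=1, q=1
  k=1: a=3, p=4, q=3
  k=2: a=2, p=9, q=7
  k=3: a=3, p=31, q=24
  k=4: a=15, p=474, q=367
  k=5: a=2, p=979, q=758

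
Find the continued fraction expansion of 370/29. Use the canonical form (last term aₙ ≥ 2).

370 = 12*29 + 22
29 = 1*22 + 7
22 = 3*7 + 1
7 = 7*1 + 0  (stop)
So 370/29 = [12; 1, 3, 7].

[12; 1, 3, 7]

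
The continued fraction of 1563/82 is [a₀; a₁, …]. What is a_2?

2

1563 = 19·82 + 5   →  a_0 = 19
82 = 16·5 + 2   →  a_1 = 16
5 = 2·2 + 1   →  a_2 = 2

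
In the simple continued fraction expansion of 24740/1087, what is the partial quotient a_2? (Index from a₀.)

24740 = 22·1087 + 826   →  a_0 = 22
1087 = 1·826 + 261   →  a_1 = 1
826 = 3·261 + 43   →  a_2 = 3

3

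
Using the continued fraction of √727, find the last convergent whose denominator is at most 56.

728/27

√727 = [26; 1, 25, 1, 52, …] (period length 4).
Convergents:
  p_0/q_0 = 26/1
  p_1/q_1 = 27/1
  p_2/q_2 = 701/26
  p_3/q_3 = 728/27
  p_4/q_4 = 38557/1430
q_3 = 27 ≤ 56 < 1430 = q_4, so the answer is 728/27.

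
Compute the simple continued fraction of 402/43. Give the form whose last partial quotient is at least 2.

402 = 9×43 + 15
43 = 2×15 + 13
15 = 1×13 + 2
13 = 6×2 + 1
2 = 2×1 + 0  (stop)
So 402/43 = [9; 2, 1, 6, 2].

[9; 2, 1, 6, 2]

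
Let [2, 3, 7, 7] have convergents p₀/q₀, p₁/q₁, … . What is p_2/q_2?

Using pₖ = aₖpₖ₋₁ + pₖ₋₂, qₖ = aₖqₖ₋₁ + qₖ₋₂ (with p₋₁=1, p₋₂=0, q₋₁=0, q₋₂=1):
  k=0: a=2, p=2, q=1
  k=1: a=3, p=7, q=3
  k=2: a=7, p=51, q=22

51/22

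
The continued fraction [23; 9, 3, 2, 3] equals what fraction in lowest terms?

Using pₖ = aₖpₖ₋₁ + pₖ₋₂ and qₖ = aₖqₖ₋₁ + qₖ₋₂:
  k=0: a=23, p=23, q=1
  k=1: a=9, p=208, q=9
  k=2: a=3, p=647, q=28
  k=3: a=2, p=1502, q=65
  k=4: a=3, p=5153, q=223

5153/223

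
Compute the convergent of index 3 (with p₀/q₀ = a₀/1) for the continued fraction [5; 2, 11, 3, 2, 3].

Using pₖ = aₖpₖ₋₁ + pₖ₋₂, qₖ = aₖqₖ₋₁ + qₖ₋₂ (with p₋₁=1, p₋₂=0, q₋₁=0, q₋₂=1):
  k=0: a=5, p=5, q=1
  k=1: a=2, p=11, q=2
  k=2: a=11, p=126, q=23
  k=3: a=3, p=389, q=71

389/71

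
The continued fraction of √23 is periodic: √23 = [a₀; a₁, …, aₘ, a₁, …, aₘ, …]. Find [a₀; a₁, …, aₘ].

[4; 1, 3, 1, 8]

a₀ = ⌊√23⌋ = 4.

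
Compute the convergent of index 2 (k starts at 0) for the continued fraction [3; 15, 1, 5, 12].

Using pₖ = aₖpₖ₋₁ + pₖ₋₂, qₖ = aₖqₖ₋₁ + qₖ₋₂ (with p₋₁=1, p₋₂=0, q₋₁=0, q₋₂=1):
  k=0: a=3, p=3, q=1
  k=1: a=15, p=46, q=15
  k=2: a=1, p=49, q=16

49/16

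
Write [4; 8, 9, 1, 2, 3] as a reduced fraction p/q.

Using pₖ = aₖpₖ₋₁ + pₖ₋₂ and qₖ = aₖqₖ₋₁ + qₖ₋₂:
  k=0: a=4, p=4, q=1
  k=1: a=8, p=33, q=8
  k=2: a=9, p=301, q=73
  k=3: a=1, p=334, q=81
  k=4: a=2, p=969, q=235
  k=5: a=3, p=3241, q=786

3241/786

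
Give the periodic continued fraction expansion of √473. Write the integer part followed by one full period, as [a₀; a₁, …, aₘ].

a₀ = ⌊√473⌋ = 21.
With m₀=0, d₀=1 and mₖ₊₁ = dₖaₖ − mₖ, dₖ₊₁ = (n − mₖ₊₁²)/dₖ, aₖ₊₁ = ⌊(a₀+mₖ₊₁)/dₖ₊₁⌋:
  k=1: m=21, d=32, a=1
  k=2: m=11, d=11, a=2
  k=3: m=11, d=32, a=1
  k=4: m=21, d=1, a=42
d=1 and a=2a₀=42 at k=4, so the next step gives (m, d) = (21, 32) again — its k=1 value — and the period has length 4.

[21; 1, 2, 1, 42]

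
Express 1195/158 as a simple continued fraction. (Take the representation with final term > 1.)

1195 = 7*158 + 89
158 = 1*89 + 69
89 = 1*69 + 20
69 = 3*20 + 9
20 = 2*9 + 2
9 = 4*2 + 1
2 = 2*1 + 0  (stop)
So 1195/158 = [7; 1, 1, 3, 2, 4, 2].

[7; 1, 1, 3, 2, 4, 2]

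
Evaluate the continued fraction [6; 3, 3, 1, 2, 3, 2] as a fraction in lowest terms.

Fold from the inside: start with 2/1.
  3 + 1/2 = 7/2
  2 + 2/7 = 16/7
  1 + 7/16 = 23/16
  3 + 16/23 = 85/23
  3 + 23/85 = 278/85
  6 + 85/278 = 1753/278

1753/278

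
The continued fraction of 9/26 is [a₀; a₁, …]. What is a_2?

9 = 0·26 + 9   →  a_0 = 0
26 = 2·9 + 8   →  a_1 = 2
9 = 1·8 + 1   →  a_2 = 1

1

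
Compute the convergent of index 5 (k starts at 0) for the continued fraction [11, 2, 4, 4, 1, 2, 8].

Using pₖ = aₖpₖ₋₁ + pₖ₋₂, qₖ = aₖqₖ₋₁ + qₖ₋₂ (with p₋₁=1, p₋₂=0, q₋₁=0, q₋₂=1):
  k=0: a=11, p=11, q=1
  k=1: a=2, p=23, q=2
  k=2: a=4, p=103, q=9
  k=3: a=4, p=435, q=38
  k=4: a=1, p=538, q=47
  k=5: a=2, p=1511, q=132

1511/132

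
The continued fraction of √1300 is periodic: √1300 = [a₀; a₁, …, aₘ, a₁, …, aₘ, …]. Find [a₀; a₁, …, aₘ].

[36; 18, 72]

a₀ = ⌊√1300⌋ = 36.
With m₀=0, d₀=1 and mₖ₊₁ = dₖaₖ − mₖ, dₖ₊₁ = (n − mₖ₊₁²)/dₖ, aₖ₊₁ = ⌊(a₀+mₖ₊₁)/dₖ₊₁⌋:
  k=1: m=36, d=4, a=18
  k=2: m=36, d=1, a=72
d=1 and a=2a₀=72 at k=2, so the next step gives (m, d) = (36, 4) again — its k=1 value — and the period has length 2.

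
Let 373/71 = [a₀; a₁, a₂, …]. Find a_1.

3

373 = 5·71 + 18   →  a_0 = 5
71 = 3·18 + 17   →  a_1 = 3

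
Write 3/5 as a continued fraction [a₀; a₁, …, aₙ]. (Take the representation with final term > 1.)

[0; 1, 1, 2]

3 = 0×5 + 3
5 = 1×3 + 2
3 = 1×2 + 1
2 = 2×1 + 0  (stop)
So 3/5 = [0; 1, 1, 2].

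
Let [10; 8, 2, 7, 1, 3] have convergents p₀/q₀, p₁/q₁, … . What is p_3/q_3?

Using pₖ = aₖpₖ₋₁ + pₖ₋₂, qₖ = aₖqₖ₋₁ + qₖ₋₂ (with p₋₁=1, p₋₂=0, q₋₁=0, q₋₂=1):
  k=0: a=10, p=10, q=1
  k=1: a=8, p=81, q=8
  k=2: a=2, p=172, q=17
  k=3: a=7, p=1285, q=127

1285/127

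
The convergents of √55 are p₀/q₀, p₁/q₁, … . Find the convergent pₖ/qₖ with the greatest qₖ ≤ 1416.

√55 = [7; 2, 2, 2, 14, …] (period length 4).
Convergents:
  p_0/q_0 = 7/1
  p_1/q_1 = 15/2
  p_2/q_2 = 37/5
  p_3/q_3 = 89/12
  p_4/q_4 = 1283/173
  p_5/q_5 = 2655/358
  p_6/q_6 = 6593/889
  p_7/q_7 = 15841/2136
q_6 = 889 ≤ 1416 < 2136 = q_7, so the answer is 6593/889.

6593/889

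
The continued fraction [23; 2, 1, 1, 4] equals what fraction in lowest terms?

Using pₖ = aₖpₖ₋₁ + pₖ₋₂ and qₖ = aₖqₖ₋₁ + qₖ₋₂:
  k=0: a=23, p=23, q=1
  k=1: a=2, p=47, q=2
  k=2: a=1, p=70, q=3
  k=3: a=1, p=117, q=5
  k=4: a=4, p=538, q=23

538/23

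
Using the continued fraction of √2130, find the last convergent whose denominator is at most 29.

√2130 = [46; 6, 1, 1, 2, 1, 1, 6, 92, …] (period length 8).
Convergents:
  p_0/q_0 = 46/1
  p_1/q_1 = 277/6
  p_2/q_2 = 323/7
  p_3/q_3 = 600/13
  p_4/q_4 = 1523/33
q_3 = 13 ≤ 29 < 33 = q_4, so the answer is 600/13.

600/13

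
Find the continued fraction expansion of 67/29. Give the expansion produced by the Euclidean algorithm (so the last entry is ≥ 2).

67 = 2×29 + 9
29 = 3×9 + 2
9 = 4×2 + 1
2 = 2×1 + 0  (stop)
So 67/29 = [2; 3, 4, 2].

[2; 3, 4, 2]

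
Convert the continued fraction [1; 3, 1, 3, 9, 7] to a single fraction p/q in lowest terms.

Fold from the inside: start with 7/1.
  9 + 1/7 = 64/7
  3 + 7/64 = 199/64
  1 + 64/199 = 263/199
  3 + 199/263 = 988/263
  1 + 263/988 = 1251/988

1251/988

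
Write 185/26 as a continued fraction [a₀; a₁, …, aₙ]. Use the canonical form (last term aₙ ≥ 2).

[7; 8, 1, 2]

185 = 7*26 + 3
26 = 8*3 + 2
3 = 1*2 + 1
2 = 2*1 + 0  (stop)
So 185/26 = [7; 8, 1, 2].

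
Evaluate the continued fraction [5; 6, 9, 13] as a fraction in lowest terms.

Fold from the inside: start with 13/1.
  9 + 1/13 = 118/13
  6 + 13/118 = 721/118
  5 + 118/721 = 3723/721

3723/721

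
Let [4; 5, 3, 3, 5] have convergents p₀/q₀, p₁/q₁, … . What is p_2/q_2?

Using pₖ = aₖpₖ₋₁ + pₖ₋₂, qₖ = aₖqₖ₋₁ + qₖ₋₂ (with p₋₁=1, p₋₂=0, q₋₁=0, q₋₂=1):
  k=0: a=4, p=4, q=1
  k=1: a=5, p=21, q=5
  k=2: a=3, p=67, q=16

67/16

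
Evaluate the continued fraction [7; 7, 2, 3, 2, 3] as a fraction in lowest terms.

Using pₖ = aₖpₖ₋₁ + pₖ₋₂ and qₖ = aₖqₖ₋₁ + qₖ₋₂:
  k=0: a=7, p=7, q=1
  k=1: a=7, p=50, q=7
  k=2: a=2, p=107, q=15
  k=3: a=3, p=371, q=52
  k=4: a=2, p=849, q=119
  k=5: a=3, p=2918, q=409

2918/409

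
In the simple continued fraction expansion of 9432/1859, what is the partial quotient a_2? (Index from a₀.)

9432 = 5·1859 + 137   →  a_0 = 5
1859 = 13·137 + 78   →  a_1 = 13
137 = 1·78 + 59   →  a_2 = 1

1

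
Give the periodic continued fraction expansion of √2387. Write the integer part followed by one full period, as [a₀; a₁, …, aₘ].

[48; 1, 5, 1, 96]

a₀ = ⌊√2387⌋ = 48.
With m₀=0, d₀=1 and mₖ₊₁ = dₖaₖ − mₖ, dₖ₊₁ = (n − mₖ₊₁²)/dₖ, aₖ₊₁ = ⌊(a₀+mₖ₊₁)/dₖ₊₁⌋:
  k=1: m=48, d=83, a=1
  k=2: m=35, d=14, a=5
  k=3: m=35, d=83, a=1
  k=4: m=48, d=1, a=96
d=1 and a=2a₀=96 at k=4, so the next step gives (m, d) = (48, 83) again — its k=1 value — and the period has length 4.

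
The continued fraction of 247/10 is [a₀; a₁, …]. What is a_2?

2

247 = 24·10 + 7   →  a_0 = 24
10 = 1·7 + 3   →  a_1 = 1
7 = 2·3 + 1   →  a_2 = 2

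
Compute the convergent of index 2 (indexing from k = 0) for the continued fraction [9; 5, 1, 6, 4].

55/6

Using pₖ = aₖpₖ₋₁ + pₖ₋₂, qₖ = aₖqₖ₋₁ + qₖ₋₂ (with p₋₁=1, p₋₂=0, q₋₁=0, q₋₂=1):
  k=0: a=9, p=9, q=1
  k=1: a=5, p=46, q=5
  k=2: a=1, p=55, q=6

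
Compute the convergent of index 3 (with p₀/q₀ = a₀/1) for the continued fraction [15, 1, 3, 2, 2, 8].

Using pₖ = aₖpₖ₋₁ + pₖ₋₂, qₖ = aₖqₖ₋₁ + qₖ₋₂ (with p₋₁=1, p₋₂=0, q₋₁=0, q₋₂=1):
  k=0: a=15, p=15, q=1
  k=1: a=1, p=16, q=1
  k=2: a=3, p=63, q=4
  k=3: a=2, p=142, q=9

142/9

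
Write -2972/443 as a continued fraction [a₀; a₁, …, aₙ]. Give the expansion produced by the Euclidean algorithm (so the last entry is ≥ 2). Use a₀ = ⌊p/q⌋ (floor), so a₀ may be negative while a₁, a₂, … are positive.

-2972 = -7·443 + 129
443 = 3·129 + 56
129 = 2·56 + 17
56 = 3·17 + 5
17 = 3·5 + 2
5 = 2·2 + 1
2 = 2·1 + 0  (stop)
So -2972/443 = [-7; 3, 2, 3, 3, 2, 2].

[-7; 3, 2, 3, 3, 2, 2]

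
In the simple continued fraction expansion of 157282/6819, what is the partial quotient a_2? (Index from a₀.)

157282 = 23·6819 + 445   →  a_0 = 23
6819 = 15·445 + 144   →  a_1 = 15
445 = 3·144 + 13   →  a_2 = 3

3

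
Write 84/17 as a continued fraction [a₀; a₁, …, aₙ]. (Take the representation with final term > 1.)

[4; 1, 16]

84 = 4×17 + 16
17 = 1×16 + 1
16 = 16×1 + 0  (stop)
So 84/17 = [4; 1, 16].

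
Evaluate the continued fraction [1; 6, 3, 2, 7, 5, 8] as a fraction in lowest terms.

Fold from the inside: start with 8/1.
  5 + 1/8 = 41/8
  7 + 8/41 = 295/41
  2 + 41/295 = 631/295
  3 + 295/631 = 2188/631
  6 + 631/2188 = 13759/2188
  1 + 2188/13759 = 15947/13759

15947/13759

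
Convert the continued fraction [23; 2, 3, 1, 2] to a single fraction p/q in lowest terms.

586/25

Using pₖ = aₖpₖ₋₁ + pₖ₋₂ and qₖ = aₖqₖ₋₁ + qₖ₋₂:
  k=0: a=23, p=23, q=1
  k=1: a=2, p=47, q=2
  k=2: a=3, p=164, q=7
  k=3: a=1, p=211, q=9
  k=4: a=2, p=586, q=25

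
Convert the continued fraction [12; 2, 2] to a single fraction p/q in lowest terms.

Using pₖ = aₖpₖ₋₁ + pₖ₋₂ and qₖ = aₖqₖ₋₁ + qₖ₋₂:
  k=0: a=12, p=12, q=1
  k=1: a=2, p=25, q=2
  k=2: a=2, p=62, q=5

62/5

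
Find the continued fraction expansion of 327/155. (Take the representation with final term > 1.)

[2; 9, 8, 2]

327 = 2×155 + 17
155 = 9×17 + 2
17 = 8×2 + 1
2 = 2×1 + 0  (stop)
So 327/155 = [2; 9, 8, 2].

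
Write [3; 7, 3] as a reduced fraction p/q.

69/22

Fold from the inside: start with 3/1.
  7 + 1/3 = 22/3
  3 + 3/22 = 69/22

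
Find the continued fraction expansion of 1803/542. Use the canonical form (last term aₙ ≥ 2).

1803 = 3·542 + 177
542 = 3·177 + 11
177 = 16·11 + 1
11 = 11·1 + 0  (stop)
So 1803/542 = [3; 3, 16, 11].

[3; 3, 16, 11]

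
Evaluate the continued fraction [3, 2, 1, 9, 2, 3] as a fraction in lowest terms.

709/212

Fold from the inside: start with 3/1.
  2 + 1/3 = 7/3
  9 + 3/7 = 66/7
  1 + 7/66 = 73/66
  2 + 66/73 = 212/73
  3 + 73/212 = 709/212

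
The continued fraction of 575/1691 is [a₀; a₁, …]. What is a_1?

575 = 0·1691 + 575   →  a_0 = 0
1691 = 2·575 + 541   →  a_1 = 2

2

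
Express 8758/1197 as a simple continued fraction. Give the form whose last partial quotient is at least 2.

8758 = 7·1197 + 379
1197 = 3·379 + 60
379 = 6·60 + 19
60 = 3·19 + 3
19 = 6·3 + 1
3 = 3·1 + 0  (stop)
So 8758/1197 = [7; 3, 6, 3, 6, 3].

[7; 3, 6, 3, 6, 3]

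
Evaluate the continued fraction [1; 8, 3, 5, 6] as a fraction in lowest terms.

922/823

Fold from the inside: start with 6/1.
  5 + 1/6 = 31/6
  3 + 6/31 = 99/31
  8 + 31/99 = 823/99
  1 + 99/823 = 922/823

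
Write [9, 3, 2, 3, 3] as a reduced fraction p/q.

Using pₖ = aₖpₖ₋₁ + pₖ₋₂ and qₖ = aₖqₖ₋₁ + qₖ₋₂:
  k=0: a=9, p=9, q=1
  k=1: a=3, p=28, q=3
  k=2: a=2, p=65, q=7
  k=3: a=3, p=223, q=24
  k=4: a=3, p=734, q=79

734/79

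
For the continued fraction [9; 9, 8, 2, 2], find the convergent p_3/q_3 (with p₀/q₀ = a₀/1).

1412/155

Using pₖ = aₖpₖ₋₁ + pₖ₋₂, qₖ = aₖqₖ₋₁ + qₖ₋₂ (with p₋₁=1, p₋₂=0, q₋₁=0, q₋₂=1):
  k=0: a=9, p=9, q=1
  k=1: a=9, p=82, q=9
  k=2: a=8, p=665, q=73
  k=3: a=2, p=1412, q=155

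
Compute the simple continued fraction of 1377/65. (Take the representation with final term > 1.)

1377 = 21*65 + 12
65 = 5*12 + 5
12 = 2*5 + 2
5 = 2*2 + 1
2 = 2*1 + 0  (stop)
So 1377/65 = [21; 5, 2, 2, 2].

[21; 5, 2, 2, 2]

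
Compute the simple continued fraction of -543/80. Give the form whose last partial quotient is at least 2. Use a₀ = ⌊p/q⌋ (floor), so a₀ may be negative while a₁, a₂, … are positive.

-543 = -7·80 + 17
80 = 4·17 + 12
17 = 1·12 + 5
12 = 2·5 + 2
5 = 2·2 + 1
2 = 2·1 + 0  (stop)
So -543/80 = [-7; 4, 1, 2, 2, 2].

[-7; 4, 1, 2, 2, 2]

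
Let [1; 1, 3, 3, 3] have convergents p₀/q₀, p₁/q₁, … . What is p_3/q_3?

23/13

Using pₖ = aₖpₖ₋₁ + pₖ₋₂, qₖ = aₖqₖ₋₁ + qₖ₋₂ (with p₋₁=1, p₋₂=0, q₋₁=0, q₋₂=1):
  k=0: a=1, p=1, q=1
  k=1: a=1, p=2, q=1
  k=2: a=3, p=7, q=4
  k=3: a=3, p=23, q=13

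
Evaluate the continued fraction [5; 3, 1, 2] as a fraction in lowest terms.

58/11

Using pₖ = aₖpₖ₋₁ + pₖ₋₂ and qₖ = aₖqₖ₋₁ + qₖ₋₂:
  k=0: a=5, p=5, q=1
  k=1: a=3, p=16, q=3
  k=2: a=1, p=21, q=4
  k=3: a=2, p=58, q=11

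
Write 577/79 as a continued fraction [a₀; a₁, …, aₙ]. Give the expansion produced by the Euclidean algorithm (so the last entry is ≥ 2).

[7; 3, 3, 2, 3]

577 = 7×79 + 24
79 = 3×24 + 7
24 = 3×7 + 3
7 = 2×3 + 1
3 = 3×1 + 0  (stop)
So 577/79 = [7; 3, 3, 2, 3].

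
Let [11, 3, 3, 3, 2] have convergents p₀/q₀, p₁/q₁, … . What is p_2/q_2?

Using pₖ = aₖpₖ₋₁ + pₖ₋₂, qₖ = aₖqₖ₋₁ + qₖ₋₂ (with p₋₁=1, p₋₂=0, q₋₁=0, q₋₂=1):
  k=0: a=11, p=11, q=1
  k=1: a=3, p=34, q=3
  k=2: a=3, p=113, q=10

113/10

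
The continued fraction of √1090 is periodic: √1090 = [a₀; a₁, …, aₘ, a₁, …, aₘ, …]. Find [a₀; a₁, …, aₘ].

[33; 66]

a₀ = ⌊√1090⌋ = 33.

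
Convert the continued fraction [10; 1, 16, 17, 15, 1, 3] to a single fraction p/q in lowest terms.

Fold from the inside: start with 3/1.
  1 + 1/3 = 4/3
  15 + 3/4 = 63/4
  17 + 4/63 = 1075/63
  16 + 63/1075 = 17263/1075
  1 + 1075/17263 = 18338/17263
  10 + 17263/18338 = 200643/18338

200643/18338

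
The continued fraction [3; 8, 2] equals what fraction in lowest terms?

53/17

Using pₖ = aₖpₖ₋₁ + pₖ₋₂ and qₖ = aₖqₖ₋₁ + qₖ₋₂:
  k=0: a=3, p=3, q=1
  k=1: a=8, p=25, q=8
  k=2: a=2, p=53, q=17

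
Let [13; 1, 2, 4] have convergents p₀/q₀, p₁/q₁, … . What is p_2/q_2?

41/3

Using pₖ = aₖpₖ₋₁ + pₖ₋₂, qₖ = aₖqₖ₋₁ + qₖ₋₂ (with p₋₁=1, p₋₂=0, q₋₁=0, q₋₂=1):
  k=0: a=13, p=13, q=1
  k=1: a=1, p=14, q=1
  k=2: a=2, p=41, q=3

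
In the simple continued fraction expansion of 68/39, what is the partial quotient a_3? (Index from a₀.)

68 = 1·39 + 29   →  a_0 = 1
39 = 1·29 + 10   →  a_1 = 1
29 = 2·10 + 9   →  a_2 = 2
10 = 1·9 + 1   →  a_3 = 1

1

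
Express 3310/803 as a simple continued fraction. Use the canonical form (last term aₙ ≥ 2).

3310 = 4·803 + 98
803 = 8·98 + 19
98 = 5·19 + 3
19 = 6·3 + 1
3 = 3·1 + 0  (stop)
So 3310/803 = [4; 8, 5, 6, 3].

[4; 8, 5, 6, 3]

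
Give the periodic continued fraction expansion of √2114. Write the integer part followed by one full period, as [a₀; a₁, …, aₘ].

[45; 1, 44, 1, 90]

a₀ = ⌊√2114⌋ = 45.
With m₀=0, d₀=1 and mₖ₊₁ = dₖaₖ − mₖ, dₖ₊₁ = (n − mₖ₊₁²)/dₖ, aₖ₊₁ = ⌊(a₀+mₖ₊₁)/dₖ₊₁⌋:
  k=1: m=45, d=89, a=1
  k=2: m=44, d=2, a=44
  k=3: m=44, d=89, a=1
  k=4: m=45, d=1, a=90
d=1 and a=2a₀=90 at k=4, so the next step gives (m, d) = (45, 89) again — its k=1 value — and the period has length 4.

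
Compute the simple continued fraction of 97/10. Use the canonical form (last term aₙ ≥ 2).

[9; 1, 2, 3]

97 = 9·10 + 7
10 = 1·7 + 3
7 = 2·3 + 1
3 = 3·1 + 0  (stop)
So 97/10 = [9; 1, 2, 3].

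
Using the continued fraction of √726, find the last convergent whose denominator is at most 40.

√726 = [26; 1, 16, 1, 52, …] (period length 4).
Convergents:
  p_0/q_0 = 26/1
  p_1/q_1 = 27/1
  p_2/q_2 = 458/17
  p_3/q_3 = 485/18
  p_4/q_4 = 25678/953
q_3 = 18 ≤ 40 < 953 = q_4, so the answer is 485/18.

485/18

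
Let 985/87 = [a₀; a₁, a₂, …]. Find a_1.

985 = 11·87 + 28   →  a_0 = 11
87 = 3·28 + 3   →  a_1 = 3

3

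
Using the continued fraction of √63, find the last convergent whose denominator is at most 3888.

30233/3809

√63 = [7; 1, 14, …] (period length 2).
Convergents:
  p_0/q_0 = 7/1
  p_1/q_1 = 8/1
  p_2/q_2 = 119/15
  p_3/q_3 = 127/16
  p_4/q_4 = 1897/239
  p_5/q_5 = 2024/255
  p_6/q_6 = 30233/3809
  p_7/q_7 = 32257/4064
q_6 = 3809 ≤ 3888 < 4064 = q_7, so the answer is 30233/3809.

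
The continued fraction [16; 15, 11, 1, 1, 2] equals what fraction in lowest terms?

14058/875

Fold from the inside: start with 2/1.
  1 + 1/2 = 3/2
  1 + 2/3 = 5/3
  11 + 3/5 = 58/5
  15 + 5/58 = 875/58
  16 + 58/875 = 14058/875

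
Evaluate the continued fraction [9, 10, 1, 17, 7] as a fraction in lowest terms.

Fold from the inside: start with 7/1.
  17 + 1/7 = 120/7
  1 + 7/120 = 127/120
  10 + 120/127 = 1390/127
  9 + 127/1390 = 12637/1390

12637/1390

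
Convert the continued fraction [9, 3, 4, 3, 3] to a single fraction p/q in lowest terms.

Using pₖ = aₖpₖ₋₁ + pₖ₋₂ and qₖ = aₖqₖ₋₁ + qₖ₋₂:
  k=0: a=9, p=9, q=1
  k=1: a=3, p=28, q=3
  k=2: a=4, p=121, q=13
  k=3: a=3, p=391, q=42
  k=4: a=3, p=1294, q=139

1294/139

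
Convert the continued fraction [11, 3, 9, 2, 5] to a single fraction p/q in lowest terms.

3657/323

Fold from the inside: start with 5/1.
  2 + 1/5 = 11/5
  9 + 5/11 = 104/11
  3 + 11/104 = 323/104
  11 + 104/323 = 3657/323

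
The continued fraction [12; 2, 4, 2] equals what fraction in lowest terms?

249/20

Fold from the inside: start with 2/1.
  4 + 1/2 = 9/2
  2 + 2/9 = 20/9
  12 + 9/20 = 249/20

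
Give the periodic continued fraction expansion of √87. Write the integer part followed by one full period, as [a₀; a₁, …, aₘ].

[9; 3, 18]

a₀ = ⌊√87⌋ = 9.
With m₀=0, d₀=1 and mₖ₊₁ = dₖaₖ − mₖ, dₖ₊₁ = (n − mₖ₊₁²)/dₖ, aₖ₊₁ = ⌊(a₀+mₖ₊₁)/dₖ₊₁⌋:
  k=1: m=9, d=6, a=3
  k=2: m=9, d=1, a=18
d=1 and a=2a₀=18 at k=2, so the next step gives (m, d) = (9, 6) again — its k=1 value — and the period has length 2.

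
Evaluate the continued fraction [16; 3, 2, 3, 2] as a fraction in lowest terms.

Using pₖ = aₖpₖ₋₁ + pₖ₋₂ and qₖ = aₖqₖ₋₁ + qₖ₋₂:
  k=0: a=16, p=16, q=1
  k=1: a=3, p=49, q=3
  k=2: a=2, p=114, q=7
  k=3: a=3, p=391, q=24
  k=4: a=2, p=896, q=55

896/55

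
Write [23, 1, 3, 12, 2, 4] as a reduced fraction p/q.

Fold from the inside: start with 4/1.
  2 + 1/4 = 9/4
  12 + 4/9 = 112/9
  3 + 9/112 = 345/112
  1 + 112/345 = 457/345
  23 + 345/457 = 10856/457

10856/457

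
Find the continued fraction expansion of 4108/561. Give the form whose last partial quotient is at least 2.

[7; 3, 10, 18]

4108 = 7·561 + 181
561 = 3·181 + 18
181 = 10·18 + 1
18 = 18·1 + 0  (stop)
So 4108/561 = [7; 3, 10, 18].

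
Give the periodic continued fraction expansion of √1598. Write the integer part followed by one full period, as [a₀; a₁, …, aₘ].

a₀ = ⌊√1598⌋ = 39.
With m₀=0, d₀=1 and mₖ₊₁ = dₖaₖ − mₖ, dₖ₊₁ = (n − mₖ₊₁²)/dₖ, aₖ₊₁ = ⌊(a₀+mₖ₊₁)/dₖ₊₁⌋:
  k=1: m=39, d=77, a=1
  k=2: m=38, d=2, a=38
  k=3: m=38, d=77, a=1
  k=4: m=39, d=1, a=78
d=1 and a=2a₀=78 at k=4, so the next step gives (m, d) = (39, 77) again — its k=1 value — and the period has length 4.

[39; 1, 38, 1, 78]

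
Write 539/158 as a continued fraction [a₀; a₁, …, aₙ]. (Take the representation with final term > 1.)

539 = 3×158 + 65
158 = 2×65 + 28
65 = 2×28 + 9
28 = 3×9 + 1
9 = 9×1 + 0  (stop)
So 539/158 = [3; 2, 2, 3, 9].

[3; 2, 2, 3, 9]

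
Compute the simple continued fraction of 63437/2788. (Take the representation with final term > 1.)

[22; 1, 3, 17, 5, 1, 2, 2]

63437 = 22·2788 + 2101
2788 = 1·2101 + 687
2101 = 3·687 + 40
687 = 17·40 + 7
40 = 5·7 + 5
7 = 1·5 + 2
5 = 2·2 + 1
2 = 2·1 + 0  (stop)
So 63437/2788 = [22; 1, 3, 17, 5, 1, 2, 2].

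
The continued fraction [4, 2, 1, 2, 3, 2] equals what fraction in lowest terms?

271/62

Using pₖ = aₖpₖ₋₁ + pₖ₋₂ and qₖ = aₖqₖ₋₁ + qₖ₋₂:
  k=0: a=4, p=4, q=1
  k=1: a=2, p=9, q=2
  k=2: a=1, p=13, q=3
  k=3: a=2, p=35, q=8
  k=4: a=3, p=118, q=27
  k=5: a=2, p=271, q=62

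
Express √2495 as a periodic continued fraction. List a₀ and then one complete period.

[49; 1, 18, 1, 98]

a₀ = ⌊√2495⌋ = 49.
With m₀=0, d₀=1 and mₖ₊₁ = dₖaₖ − mₖ, dₖ₊₁ = (n − mₖ₊₁²)/dₖ, aₖ₊₁ = ⌊(a₀+mₖ₊₁)/dₖ₊₁⌋:
  k=1: m=49, d=94, a=1
  k=2: m=45, d=5, a=18
  k=3: m=45, d=94, a=1
  k=4: m=49, d=1, a=98
d=1 and a=2a₀=98 at k=4, so the next step gives (m, d) = (49, 94) again — its k=1 value — and the period has length 4.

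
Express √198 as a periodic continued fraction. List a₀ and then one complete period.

a₀ = ⌊√198⌋ = 14.
With m₀=0, d₀=1 and mₖ₊₁ = dₖaₖ − mₖ, dₖ₊₁ = (n − mₖ₊₁²)/dₖ, aₖ₊₁ = ⌊(a₀+mₖ₊₁)/dₖ₊₁⌋:
  k=1: m=14, d=2, a=14
  k=2: m=14, d=1, a=28
d=1 and a=2a₀=28 at k=2, so the next step gives (m, d) = (14, 2) again — its k=1 value — and the period has length 2.

[14; 14, 28]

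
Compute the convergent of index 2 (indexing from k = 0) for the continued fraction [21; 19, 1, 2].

421/20

Using pₖ = aₖpₖ₋₁ + pₖ₋₂, qₖ = aₖqₖ₋₁ + qₖ₋₂ (with p₋₁=1, p₋₂=0, q₋₁=0, q₋₂=1):
  k=0: a=21, p=21, q=1
  k=1: a=19, p=400, q=19
  k=2: a=1, p=421, q=20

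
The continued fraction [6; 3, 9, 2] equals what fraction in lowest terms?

Fold from the inside: start with 2/1.
  9 + 1/2 = 19/2
  3 + 2/19 = 59/19
  6 + 19/59 = 373/59

373/59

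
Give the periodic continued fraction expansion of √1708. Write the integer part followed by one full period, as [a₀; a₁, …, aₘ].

a₀ = ⌊√1708⌋ = 41.

[41; 3, 20, 3, 82]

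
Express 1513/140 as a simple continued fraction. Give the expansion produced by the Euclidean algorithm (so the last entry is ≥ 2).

1513 = 10×140 + 113
140 = 1×113 + 27
113 = 4×27 + 5
27 = 5×5 + 2
5 = 2×2 + 1
2 = 2×1 + 0  (stop)
So 1513/140 = [10; 1, 4, 5, 2, 2].

[10; 1, 4, 5, 2, 2]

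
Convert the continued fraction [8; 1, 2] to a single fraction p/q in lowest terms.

26/3

Fold from the inside: start with 2/1.
  1 + 1/2 = 3/2
  8 + 2/3 = 26/3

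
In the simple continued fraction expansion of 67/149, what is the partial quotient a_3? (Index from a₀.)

2

67 = 0·149 + 67   →  a_0 = 0
149 = 2·67 + 15   →  a_1 = 2
67 = 4·15 + 7   →  a_2 = 4
15 = 2·7 + 1   →  a_3 = 2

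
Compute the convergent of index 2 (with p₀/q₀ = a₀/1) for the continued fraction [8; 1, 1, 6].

Using pₖ = aₖpₖ₋₁ + pₖ₋₂, qₖ = aₖqₖ₋₁ + qₖ₋₂ (with p₋₁=1, p₋₂=0, q₋₁=0, q₋₂=1):
  k=0: a=8, p=8, q=1
  k=1: a=1, p=9, q=1
  k=2: a=1, p=17, q=2

17/2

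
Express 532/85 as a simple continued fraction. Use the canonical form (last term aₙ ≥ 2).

532 = 6·85 + 22
85 = 3·22 + 19
22 = 1·19 + 3
19 = 6·3 + 1
3 = 3·1 + 0  (stop)
So 532/85 = [6; 3, 1, 6, 3].

[6; 3, 1, 6, 3]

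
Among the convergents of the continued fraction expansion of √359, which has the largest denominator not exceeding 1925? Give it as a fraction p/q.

13661/721

√359 = [18; 1, 17, 1, 36, …] (period length 4).
Convergents:
  p_0/q_0 = 18/1
  p_1/q_1 = 19/1
  p_2/q_2 = 341/18
  p_3/q_3 = 360/19
  p_4/q_4 = 13301/702
  p_5/q_5 = 13661/721
  p_6/q_6 = 245538/12959
q_5 = 721 ≤ 1925 < 12959 = q_6, so the answer is 13661/721.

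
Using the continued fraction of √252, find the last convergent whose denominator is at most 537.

4048/255

√252 = [15; 1, 6, 1, 30, …] (period length 4).
Convergents:
  p_0/q_0 = 15/1
  p_1/q_1 = 16/1
  p_2/q_2 = 111/7
  p_3/q_3 = 127/8
  p_4/q_4 = 3921/247
  p_5/q_5 = 4048/255
  p_6/q_6 = 28209/1777
q_5 = 255 ≤ 537 < 1777 = q_6, so the answer is 4048/255.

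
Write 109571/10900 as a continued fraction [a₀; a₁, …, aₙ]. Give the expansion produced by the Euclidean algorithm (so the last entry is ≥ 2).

[10; 19, 11, 5, 10]

109571 = 10×10900 + 571
10900 = 19×571 + 51
571 = 11×51 + 10
51 = 5×10 + 1
10 = 10×1 + 0  (stop)
So 109571/10900 = [10; 19, 11, 5, 10].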